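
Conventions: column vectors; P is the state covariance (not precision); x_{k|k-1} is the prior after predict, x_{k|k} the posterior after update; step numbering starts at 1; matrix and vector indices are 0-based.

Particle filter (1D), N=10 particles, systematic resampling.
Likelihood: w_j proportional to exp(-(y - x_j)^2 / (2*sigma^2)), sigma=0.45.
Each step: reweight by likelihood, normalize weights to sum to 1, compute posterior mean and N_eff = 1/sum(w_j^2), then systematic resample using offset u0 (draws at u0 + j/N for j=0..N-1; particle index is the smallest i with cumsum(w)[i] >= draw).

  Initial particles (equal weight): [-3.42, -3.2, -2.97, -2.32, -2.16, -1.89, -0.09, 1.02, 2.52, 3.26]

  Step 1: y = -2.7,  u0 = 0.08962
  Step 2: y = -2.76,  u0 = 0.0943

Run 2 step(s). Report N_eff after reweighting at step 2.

N_eff = 8.5144

step 1: w=[0.0915, 0.1776, 0.2750, 0.2305, 0.1602, 0.0652, 0.0000, 0.0000, 0.0000, 0.0000]  mean=-2.7021  Neff=5.0357  idx=[0, 1, 2, 2, 2, 3, 3, 4, 4, 5]
step 2: w=[0.0581, 0.1057, 0.1528, 0.1528, 0.1528, 0.1057, 0.1057, 0.0701, 0.0701, 0.0263]  mean=-2.7412  Neff=8.5144  idx=[1, 2, 2, 3, 4, 4, 5, 6, 7, 9]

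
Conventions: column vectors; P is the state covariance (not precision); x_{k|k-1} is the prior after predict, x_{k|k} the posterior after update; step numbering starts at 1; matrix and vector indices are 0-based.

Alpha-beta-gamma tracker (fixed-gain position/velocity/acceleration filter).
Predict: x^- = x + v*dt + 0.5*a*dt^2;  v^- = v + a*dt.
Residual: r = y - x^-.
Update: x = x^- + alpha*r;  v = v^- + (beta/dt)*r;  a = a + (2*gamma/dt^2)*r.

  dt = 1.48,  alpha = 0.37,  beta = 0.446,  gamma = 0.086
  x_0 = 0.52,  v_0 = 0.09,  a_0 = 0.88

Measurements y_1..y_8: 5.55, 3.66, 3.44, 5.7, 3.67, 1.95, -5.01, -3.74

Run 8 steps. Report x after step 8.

step 1: x_pred=1.6170  r=3.9330  x^+=3.0722  v^+=2.5776  a^+=1.1888
step 2: x_pred=8.1891  r=-4.5291  x^+=6.5133  v^+=2.9723  a^+=0.8332
step 3: x_pred=11.8248  r=-8.3848  x^+=8.7224  v^+=1.6786  a^+=0.1748
step 4: x_pred=11.3982  r=-5.6982  x^+=9.2899  v^+=0.2201  a^+=-0.2727
step 5: x_pred=9.3170  r=-5.6470  x^+=7.2276  v^+=-1.8851  a^+=-0.7161
step 6: x_pred=3.6534  r=-1.7034  x^+=3.0231  v^+=-3.4583  a^+=-0.8498
step 7: x_pred=-3.0259  r=-1.9841  x^+=-3.7600  v^+=-5.3140  a^+=-1.0057
step 8: x_pred=-12.7261  r=8.9861  x^+=-9.4012  v^+=-4.0944  a^+=-0.3000

x_post = -9.4012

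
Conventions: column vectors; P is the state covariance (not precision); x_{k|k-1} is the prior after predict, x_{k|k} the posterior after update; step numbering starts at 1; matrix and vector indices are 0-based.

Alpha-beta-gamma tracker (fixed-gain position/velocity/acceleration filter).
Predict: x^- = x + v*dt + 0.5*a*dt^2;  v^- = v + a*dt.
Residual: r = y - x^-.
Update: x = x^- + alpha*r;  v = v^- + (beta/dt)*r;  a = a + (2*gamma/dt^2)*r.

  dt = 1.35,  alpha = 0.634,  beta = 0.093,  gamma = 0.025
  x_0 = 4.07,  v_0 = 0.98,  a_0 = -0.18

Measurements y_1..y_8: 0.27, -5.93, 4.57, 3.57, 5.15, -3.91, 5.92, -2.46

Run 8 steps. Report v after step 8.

v_post = -1.3366

step 1: x_pred=5.2290  r=-4.9590  x^+=2.0850  v^+=0.3954  a^+=-0.3160
step 2: x_pred=2.3308  r=-8.2608  x^+=-2.9066  v^+=-0.6004  a^+=-0.5427
step 3: x_pred=-4.2116  r=8.7816  x^+=1.3559  v^+=-0.7280  a^+=-0.3018
step 4: x_pred=0.0981  r=3.4719  x^+=2.2993  v^+=-0.8962  a^+=-0.2065
step 5: x_pred=0.9012  r=4.2488  x^+=3.5949  v^+=-0.8823  a^+=-0.0899
step 6: x_pred=2.3218  r=-6.2318  x^+=-1.6291  v^+=-1.4331  a^+=-0.2609
step 7: x_pred=-3.8015  r=9.7215  x^+=2.3619  v^+=-1.1156  a^+=0.0058
step 8: x_pred=0.8612  r=-3.3212  x^+=-1.2445  v^+=-1.3366  a^+=-0.0853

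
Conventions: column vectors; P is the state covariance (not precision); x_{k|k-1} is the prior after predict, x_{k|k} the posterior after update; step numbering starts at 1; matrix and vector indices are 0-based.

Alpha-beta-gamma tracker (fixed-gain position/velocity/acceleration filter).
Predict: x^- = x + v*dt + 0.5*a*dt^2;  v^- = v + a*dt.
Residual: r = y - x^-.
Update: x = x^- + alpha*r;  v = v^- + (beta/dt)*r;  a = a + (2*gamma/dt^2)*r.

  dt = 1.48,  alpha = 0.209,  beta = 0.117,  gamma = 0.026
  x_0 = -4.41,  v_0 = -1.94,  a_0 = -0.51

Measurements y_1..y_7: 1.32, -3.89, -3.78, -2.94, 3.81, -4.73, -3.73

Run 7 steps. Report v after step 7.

step 1: x_pred=-7.8398  r=9.1598  x^+=-5.9254  v^+=-1.9707  a^+=-0.2925
step 2: x_pred=-9.1624  r=5.2724  x^+=-8.0604  v^+=-1.9869  a^+=-0.1674
step 3: x_pred=-11.1843  r=7.4043  x^+=-9.6368  v^+=-1.6492  a^+=0.0084
step 4: x_pred=-12.0685  r=9.1285  x^+=-10.1606  v^+=-0.9152  a^+=0.2251
step 5: x_pred=-11.2685  r=15.0785  x^+=-8.1171  v^+=0.6100  a^+=0.5831
step 6: x_pred=-6.5757  r=1.8457  x^+=-6.1900  v^+=1.6189  a^+=0.6269
step 7: x_pred=-3.1075  r=-0.6225  x^+=-3.2376  v^+=2.4974  a^+=0.6121

v_post = 2.4974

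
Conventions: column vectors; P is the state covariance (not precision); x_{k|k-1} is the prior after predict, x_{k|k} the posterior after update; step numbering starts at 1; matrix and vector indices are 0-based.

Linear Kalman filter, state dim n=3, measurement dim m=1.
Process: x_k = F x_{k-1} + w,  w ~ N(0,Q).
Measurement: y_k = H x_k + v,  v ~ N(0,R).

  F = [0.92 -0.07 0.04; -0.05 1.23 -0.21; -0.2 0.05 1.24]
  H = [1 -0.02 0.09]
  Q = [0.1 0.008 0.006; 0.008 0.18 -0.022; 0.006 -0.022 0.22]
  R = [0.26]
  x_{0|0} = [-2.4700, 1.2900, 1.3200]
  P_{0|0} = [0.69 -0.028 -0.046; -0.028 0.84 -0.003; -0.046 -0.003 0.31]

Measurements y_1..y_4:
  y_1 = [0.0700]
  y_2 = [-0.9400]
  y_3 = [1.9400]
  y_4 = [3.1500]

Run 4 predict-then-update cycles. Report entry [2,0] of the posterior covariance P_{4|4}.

step 1: x^-=[-2.3099, 1.4330, 2.1953]  P^-=[0.6889 -0.1217 -0.1621; -0.1217 1.4703 -0.0408; -0.1621 -0.0408 0.7494]  S=[0.9314]  K=[0.7266; -0.1661; -0.1007]  nu=[2.2110]  x^+=[-0.7034, 1.0657, 1.9726]  P^+=[0.1972 -0.0092 -0.0939; -0.0092 1.4445 -0.0564; -0.0939 -0.0564 0.7399]
step 2: x^-=[-0.6429, 0.9317, 2.6400]  P^-=[0.2697 -0.1274 -0.1008; -0.1274 2.4269 -0.2051; -0.1008 -0.2051 1.4090]  S=[0.5298]  K=[0.4968; -0.3669; 0.0569]  nu=[-0.5161]  x^+=[-0.8993, 1.1211, 2.6107]  P^+=[0.1390 -0.0308 -0.1157; -0.0308 2.3556 -0.1941; -0.1157 -0.1941 1.4072]
step 3: x^-=[-0.8014, 0.8756, 3.4732]  P^-=[0.2280 -0.2378 -0.0745; -0.2378 3.9077 -0.5262; -0.0745 -0.5262 2.4292]  S=[0.5072]  K=[0.4456; -0.7164; 0.3049]  nu=[2.4463]  x^+=[0.2887, -0.8768, 4.2189]  P^+=[0.1272 -0.0759 -0.1434; -0.0759 3.6475 -0.4154; -0.1434 -0.4154 2.3820]
step 4: x^-=[0.4958, -1.9789, 5.1299]  P^-=[0.2309 -0.4166 -0.0438; -0.4166 6.0246 -1.0242; -0.0438 -1.0242 3.9180]  S=[0.5375]  K=[0.4378; -1.1707; 0.6125]  nu=[2.1530]  x^+=[1.4383, -4.4994, 6.4487]  P^+=[0.1279 -0.1411 -0.1880; -0.1411 5.2878 -0.6387; -0.1880 -0.6387 3.7163]

P_post[2,0] = -0.1880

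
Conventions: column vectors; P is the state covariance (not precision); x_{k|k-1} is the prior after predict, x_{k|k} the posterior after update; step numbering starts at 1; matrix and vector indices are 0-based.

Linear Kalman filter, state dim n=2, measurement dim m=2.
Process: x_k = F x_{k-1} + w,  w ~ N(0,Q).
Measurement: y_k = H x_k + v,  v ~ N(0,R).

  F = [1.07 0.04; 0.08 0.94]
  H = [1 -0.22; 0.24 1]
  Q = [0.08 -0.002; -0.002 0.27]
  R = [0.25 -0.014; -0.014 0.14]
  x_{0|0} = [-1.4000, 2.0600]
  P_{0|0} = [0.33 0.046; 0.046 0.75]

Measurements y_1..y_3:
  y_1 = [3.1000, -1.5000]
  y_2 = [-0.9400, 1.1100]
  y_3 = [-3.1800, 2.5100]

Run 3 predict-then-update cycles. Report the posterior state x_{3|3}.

step 1: x^-=[-1.4156, 1.8244]  P^-=[0.4630 0.1009; 0.1009 0.9417]  S=[0.7142 -0.0145; -0.0145 1.1568]  K=[0.6211 0.1910; -0.1319 0.8333]  nu=[4.9170, -2.9847]  x^+=[1.0680, -1.3115]  P^+=[0.1487 -0.0176; -0.0176 0.1227]
step 2: x^-=[1.0903, -1.1473]  P^-=[0.2489 -0.0025; -0.0025 0.3768]  S=[0.5183 -0.0395; -0.0395 0.5299]  K=[0.4924 0.1448; -0.1112 0.7016]  nu=[-2.2827, 1.9957]  x^+=[0.2552, 0.5067]  P^+=[0.1178 -0.0149; -0.0149 0.1034]
step 3: x^-=[0.2933, 0.4967]  P^-=[0.2138 -0.0031; -0.0031 0.3598]  S=[0.4825 -0.0448; -0.0448 0.5107]  K=[0.4569 0.1345; -0.1060 0.6939]  nu=[-3.3641, 1.9429]  x^+=[-0.9823, 2.2016]  P^+=[0.1093 -0.0138; -0.0138 0.1019]

x_post = [-0.9823, 2.2016]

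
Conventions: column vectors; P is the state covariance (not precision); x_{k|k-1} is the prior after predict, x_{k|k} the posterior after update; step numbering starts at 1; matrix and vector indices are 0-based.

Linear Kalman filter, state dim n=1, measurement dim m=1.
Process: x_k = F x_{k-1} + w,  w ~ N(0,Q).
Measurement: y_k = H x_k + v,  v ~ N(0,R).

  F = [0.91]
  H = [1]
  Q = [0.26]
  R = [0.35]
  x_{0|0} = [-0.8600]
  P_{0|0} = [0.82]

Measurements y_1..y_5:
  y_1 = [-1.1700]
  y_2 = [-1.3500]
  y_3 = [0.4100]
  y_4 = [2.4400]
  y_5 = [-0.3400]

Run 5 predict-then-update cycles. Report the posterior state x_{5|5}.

step 1: x^-=[-0.7826]  P^-=[0.9390]  S=[1.2890]  K=[0.7285]  nu=[-0.3874]  x^+=[-1.0648]  P^+=[0.2550]
step 2: x^-=[-0.9690]  P^-=[0.4711]  S=[0.8211]  K=[0.5738]  nu=[-0.3810]  x^+=[-1.1876]  P^+=[0.2008]
step 3: x^-=[-1.0807]  P^-=[0.4263]  S=[0.7763]  K=[0.5491]  nu=[1.4907]  x^+=[-0.2621]  P^+=[0.1922]
step 4: x^-=[-0.2385]  P^-=[0.4192]  S=[0.7692]  K=[0.5450]  nu=[2.6785]  x^+=[1.2212]  P^+=[0.1907]
step 5: x^-=[1.1113]  P^-=[0.4179]  S=[0.7679]  K=[0.5442]  nu=[-1.4513]  x^+=[0.3214]  P^+=[0.1905]

x_post = [0.3214]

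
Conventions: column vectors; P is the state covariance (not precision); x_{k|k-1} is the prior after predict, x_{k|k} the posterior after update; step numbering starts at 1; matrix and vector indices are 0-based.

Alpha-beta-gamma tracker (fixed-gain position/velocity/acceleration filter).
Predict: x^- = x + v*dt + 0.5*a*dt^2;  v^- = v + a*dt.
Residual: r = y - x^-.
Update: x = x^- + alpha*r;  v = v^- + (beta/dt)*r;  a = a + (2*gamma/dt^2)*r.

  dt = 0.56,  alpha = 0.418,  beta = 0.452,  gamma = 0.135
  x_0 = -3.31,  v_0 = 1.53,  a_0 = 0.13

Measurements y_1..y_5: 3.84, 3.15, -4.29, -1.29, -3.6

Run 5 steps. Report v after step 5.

v_post = -12.4101

step 1: x_pred=-2.4328  r=6.2728  x^+=0.1892  v^+=6.6659  a^+=5.5307
step 2: x_pred=4.7893  r=-1.6393  x^+=4.1041  v^+=8.4399  a^+=4.1193
step 3: x_pred=9.4763  r=-13.7663  x^+=3.7220  v^+=-0.3647  a^+=-7.7331
step 4: x_pred=2.3052  r=-3.5952  x^+=0.8024  v^+=-7.5971  a^+=-10.8285
step 5: x_pred=-5.1498  r=1.5498  x^+=-4.5020  v^+=-12.4101  a^+=-9.4941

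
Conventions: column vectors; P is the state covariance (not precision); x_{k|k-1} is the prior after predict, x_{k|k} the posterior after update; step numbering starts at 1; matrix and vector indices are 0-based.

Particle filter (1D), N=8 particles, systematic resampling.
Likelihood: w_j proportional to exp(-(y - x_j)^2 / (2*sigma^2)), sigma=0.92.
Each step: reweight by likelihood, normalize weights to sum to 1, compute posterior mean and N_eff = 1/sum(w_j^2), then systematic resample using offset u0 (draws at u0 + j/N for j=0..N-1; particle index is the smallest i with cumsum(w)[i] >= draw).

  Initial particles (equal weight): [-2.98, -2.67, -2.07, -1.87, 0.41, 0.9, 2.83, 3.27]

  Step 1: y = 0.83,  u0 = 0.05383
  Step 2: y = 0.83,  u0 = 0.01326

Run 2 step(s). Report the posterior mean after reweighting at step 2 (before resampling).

step 1: w=[0.0001, 0.0004, 0.0034, 0.0066, 0.4410, 0.4880, 0.0461, 0.0145]  mean=0.7773  Neff=2.2990  idx=[4, 4, 4, 4, 5, 5, 5, 5]
step 2: w=[0.1187, 0.1187, 0.1187, 0.1187, 0.1313, 0.1313, 0.1313, 0.1313]  mean=0.6674  Neff=7.9796  idx=[0, 1, 2, 3, 4, 5, 6, 7]

post_mean = 0.6674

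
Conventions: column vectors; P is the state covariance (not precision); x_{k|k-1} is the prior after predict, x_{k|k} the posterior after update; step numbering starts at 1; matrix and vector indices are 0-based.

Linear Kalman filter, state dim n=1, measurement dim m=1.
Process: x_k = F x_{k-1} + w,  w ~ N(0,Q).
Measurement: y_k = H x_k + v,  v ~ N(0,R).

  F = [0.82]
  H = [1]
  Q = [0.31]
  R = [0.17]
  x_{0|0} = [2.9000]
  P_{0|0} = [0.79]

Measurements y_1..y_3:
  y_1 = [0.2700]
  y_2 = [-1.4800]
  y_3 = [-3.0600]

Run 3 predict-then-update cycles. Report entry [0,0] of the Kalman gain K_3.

step 1: x^-=[2.3780]  P^-=[0.8412]  S=[1.0112]  K=[0.8319]  nu=[-2.1080]  x^+=[0.6244]  P^+=[0.1414]
step 2: x^-=[0.5120]  P^-=[0.4051]  S=[0.5751]  K=[0.7044]  nu=[-1.9920]  x^+=[-0.8912]  P^+=[0.1197]
step 3: x^-=[-0.7307]  P^-=[0.3905]  S=[0.5605]  K=[0.6967]  nu=[-2.3293]  x^+=[-2.3536]  P^+=[0.1184]

K[0,0] = 0.6967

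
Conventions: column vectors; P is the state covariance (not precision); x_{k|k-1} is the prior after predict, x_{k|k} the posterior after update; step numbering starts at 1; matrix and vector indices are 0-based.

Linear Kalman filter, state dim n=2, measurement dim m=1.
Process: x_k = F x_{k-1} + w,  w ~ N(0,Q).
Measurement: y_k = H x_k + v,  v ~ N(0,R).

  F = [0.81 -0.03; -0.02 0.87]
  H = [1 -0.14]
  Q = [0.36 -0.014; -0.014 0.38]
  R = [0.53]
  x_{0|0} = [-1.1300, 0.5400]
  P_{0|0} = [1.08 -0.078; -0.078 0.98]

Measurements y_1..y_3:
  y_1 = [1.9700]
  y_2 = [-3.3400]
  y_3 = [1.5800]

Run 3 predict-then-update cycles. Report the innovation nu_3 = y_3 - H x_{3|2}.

step 1: x^-=[-0.9315, 0.4924]  P^-=[1.0733 -0.1121; -0.1121 1.1249]  S=[1.6567]  K=[0.6573; -0.1627]  nu=[2.9704]  x^+=[1.0210, 0.0091]  P^+=[0.3575 0.0651; 0.0651 1.0810]
step 2: x^-=[0.8267, -0.0125]  P^-=[0.5924 -0.0021; -0.0021 1.1961]  S=[1.1464]  K=[0.5170; -0.1479]  nu=[-4.1685]  x^+=[-1.3283, 0.6040]  P^+=[0.2860 0.0856; 0.0856 1.1710]
step 3: x^-=[-1.0940, 0.5520]  P^-=[0.5445 0.0111; 0.0111 1.2635]  S=[1.0962]  K=[0.4953; -0.1512]  nu=[2.7513]  x^+=[0.2688, 0.1360]  P^+=[0.2756 0.0932; 0.0932 1.2384]

innov = [2.7513]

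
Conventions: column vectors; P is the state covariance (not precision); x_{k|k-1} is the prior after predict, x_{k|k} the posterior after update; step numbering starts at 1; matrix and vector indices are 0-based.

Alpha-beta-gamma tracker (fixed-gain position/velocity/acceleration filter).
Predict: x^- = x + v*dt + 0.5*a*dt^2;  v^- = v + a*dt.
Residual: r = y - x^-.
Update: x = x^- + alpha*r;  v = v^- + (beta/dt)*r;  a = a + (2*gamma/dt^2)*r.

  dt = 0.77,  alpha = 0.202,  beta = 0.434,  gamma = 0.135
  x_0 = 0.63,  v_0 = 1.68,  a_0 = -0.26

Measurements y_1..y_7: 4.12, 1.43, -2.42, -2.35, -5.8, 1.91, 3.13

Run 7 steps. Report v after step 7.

step 1: x_pred=1.8465  r=2.2735  x^+=2.3058  v^+=2.7612  a^+=0.7753
step 2: x_pred=4.6617  r=-3.2317  x^+=4.0089  v^+=1.5367  a^+=-0.6964
step 3: x_pred=4.9857  r=-7.4057  x^+=3.4898  v^+=-3.1737  a^+=-4.0689
step 4: x_pred=-0.1602  r=-2.1898  x^+=-0.6025  v^+=-7.5410  a^+=-5.0661
step 5: x_pred=-7.9109  r=2.1109  x^+=-7.4845  v^+=-10.2521  a^+=-4.1048
step 6: x_pred=-16.5955  r=18.5055  x^+=-12.8574  v^+=-2.9824  a^+=4.3224
step 7: x_pred=-13.8725  r=17.0025  x^+=-10.4380  v^+=9.9290  a^+=12.0651

v_post = 9.9290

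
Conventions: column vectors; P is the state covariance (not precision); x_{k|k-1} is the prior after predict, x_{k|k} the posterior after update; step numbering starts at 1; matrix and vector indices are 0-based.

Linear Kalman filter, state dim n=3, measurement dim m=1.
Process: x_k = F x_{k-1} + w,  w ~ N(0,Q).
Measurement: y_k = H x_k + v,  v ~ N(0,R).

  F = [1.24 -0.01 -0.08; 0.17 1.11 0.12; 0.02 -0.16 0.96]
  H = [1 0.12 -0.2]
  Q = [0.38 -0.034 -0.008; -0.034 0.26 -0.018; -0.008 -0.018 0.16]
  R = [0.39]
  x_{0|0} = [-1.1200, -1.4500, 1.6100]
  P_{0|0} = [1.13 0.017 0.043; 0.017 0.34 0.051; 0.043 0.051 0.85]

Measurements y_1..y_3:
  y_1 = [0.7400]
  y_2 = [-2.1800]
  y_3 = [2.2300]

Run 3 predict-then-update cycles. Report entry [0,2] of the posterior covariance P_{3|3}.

step 1: x^-=[-1.5031, -1.6067, 1.7552]  P^-=[2.1141 0.2169 0.0032; 0.2169 0.7456 0.0838; 0.0032 0.0838 0.9384]  S=[2.5991]  K=[0.8232; 0.1114; -0.0671]  nu=[2.7869]  x^+=[0.7910, -1.2962, 1.5682]  P^+=[0.3530 -0.0215 0.1468; -0.0215 0.7133 0.1032; 0.1468 0.1032 0.9267]
step 2: x^-=[0.8683, -1.1161, 1.7286]  P^-=[0.9003 0.0046 0.1098; 0.0046 1.1878 0.0957; 0.1098 0.0957 1.0065]  S=[1.3002]  K=[0.6759; 0.0984; -0.0615]  nu=[-2.5687]  x^+=[-0.8679, -1.3690, 1.8867]  P^+=[0.3062 -0.0819 0.1639; -0.0819 1.1752 0.1036; 0.1639 0.1036 1.0016]
step 3: x^-=[-1.2135, -1.4407, 2.0129]  P^-=[0.8271 -0.0919 0.1360; -0.0919 1.7346 0.0256; 0.1360 0.0256 1.0883]  S=[1.2079]  K=[0.6531; 0.0920; -0.0651]  nu=[4.0189]  x^+=[1.4112, -1.0709, 1.7514]  P^+=[0.3119 -0.1645 0.1873; -0.1645 1.7243 0.0329; 0.1873 0.0329 1.0832]

P_post[0,2] = 0.1873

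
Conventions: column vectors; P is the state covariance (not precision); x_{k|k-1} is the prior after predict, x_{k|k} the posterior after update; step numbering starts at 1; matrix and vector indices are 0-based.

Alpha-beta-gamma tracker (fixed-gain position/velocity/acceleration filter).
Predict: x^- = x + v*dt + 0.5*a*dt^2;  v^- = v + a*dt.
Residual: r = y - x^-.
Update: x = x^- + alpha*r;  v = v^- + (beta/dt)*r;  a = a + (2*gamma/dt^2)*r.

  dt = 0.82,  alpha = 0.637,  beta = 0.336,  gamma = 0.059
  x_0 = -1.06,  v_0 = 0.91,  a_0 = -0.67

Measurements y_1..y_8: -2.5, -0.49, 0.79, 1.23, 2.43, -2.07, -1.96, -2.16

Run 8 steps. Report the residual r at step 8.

step 1: x_pred=-0.5391  r=-1.9609  x^+=-1.7882  v^+=-0.4429  a^+=-1.0141
step 2: x_pred=-2.4923  r=2.0023  x^+=-1.2168  v^+=-0.4540  a^+=-0.6627
step 3: x_pred=-1.8120  r=2.6020  x^+=-0.1545  v^+=0.0687  a^+=-0.2061
step 4: x_pred=-0.1675  r=1.3975  x^+=0.7227  v^+=0.4723  a^+=0.0391
step 5: x_pred=1.1232  r=1.3068  x^+=1.9556  v^+=1.0399  a^+=0.2685
step 6: x_pred=2.8986  r=-4.9686  x^+=-0.2664  v^+=-0.7759  a^+=-0.6035
step 7: x_pred=-1.1055  r=-0.8545  x^+=-1.6498  v^+=-1.6209  a^+=-0.7534
step 8: x_pred=-3.2322  r=1.0722  x^+=-2.5492  v^+=-1.7993  a^+=-0.5653

resid = 1.0722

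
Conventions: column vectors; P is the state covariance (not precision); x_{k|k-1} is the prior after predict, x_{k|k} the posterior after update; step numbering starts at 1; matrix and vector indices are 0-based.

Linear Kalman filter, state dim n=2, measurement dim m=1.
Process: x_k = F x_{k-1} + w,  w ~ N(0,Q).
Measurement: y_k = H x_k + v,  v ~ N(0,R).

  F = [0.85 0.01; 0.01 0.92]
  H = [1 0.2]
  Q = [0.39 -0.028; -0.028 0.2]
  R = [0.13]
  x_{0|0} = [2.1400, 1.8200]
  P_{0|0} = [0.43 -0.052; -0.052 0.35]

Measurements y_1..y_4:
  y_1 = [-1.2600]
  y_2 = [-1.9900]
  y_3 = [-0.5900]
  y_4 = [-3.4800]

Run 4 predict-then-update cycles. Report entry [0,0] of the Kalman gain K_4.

step 1: x^-=[1.8372, 1.6958]  P^-=[0.6998 -0.0618; -0.0618 0.4953]  S=[0.8249]  K=[0.8334; 0.0452]  nu=[-3.4364]  x^+=[-1.0266, 1.5405]  P^+=[0.1269 -0.0929; -0.0929 0.4936]
step 2: x^-=[-0.8572, 1.4070]  P^-=[0.4802 -0.0950; -0.0950 0.6161]  S=[0.5968]  K=[0.7727; 0.0473]  nu=[-1.4142]  x^+=[-1.9500, 1.3402]  P^+=[0.1238 -0.1168; -0.1168 0.6148]
step 3: x^-=[-1.6441, 1.2134]  P^-=[0.4775 -0.1126; -0.1126 0.7182]  S=[0.5912]  K=[0.7696; 0.0524]  nu=[0.8114]  x^+=[-1.0196, 1.2560]  P^+=[0.1274 -0.1365; -0.1365 0.7166]
step 4: x^-=[-0.8541, 1.1453]  P^-=[0.4798 -0.1271; -0.1271 0.8040]  S=[0.5911]  K=[0.7687; 0.0570]  nu=[-2.8549]  x^+=[-3.0486, 0.9824]  P^+=[0.1305 -0.1530; -0.1530 0.8021]

K[0,0] = 0.7687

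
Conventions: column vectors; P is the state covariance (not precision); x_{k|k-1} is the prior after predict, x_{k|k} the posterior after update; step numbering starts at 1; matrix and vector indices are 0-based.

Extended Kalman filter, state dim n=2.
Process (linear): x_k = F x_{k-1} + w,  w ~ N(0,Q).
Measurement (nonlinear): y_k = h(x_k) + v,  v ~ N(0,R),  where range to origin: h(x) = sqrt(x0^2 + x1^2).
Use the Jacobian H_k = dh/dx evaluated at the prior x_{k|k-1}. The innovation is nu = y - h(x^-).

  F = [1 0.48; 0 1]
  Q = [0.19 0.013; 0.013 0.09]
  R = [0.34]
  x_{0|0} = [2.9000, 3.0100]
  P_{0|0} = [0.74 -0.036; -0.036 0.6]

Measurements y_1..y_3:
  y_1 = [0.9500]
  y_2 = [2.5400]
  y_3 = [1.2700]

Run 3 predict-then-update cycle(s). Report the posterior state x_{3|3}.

x_post = [1.8368, 0.6793]

step 1: x^-=[4.3448, 3.0100]  P^-=[1.0337 0.2650; 0.2650 0.6900]  H_jac=[0.8220 0.5695]  S=[1.5103]  K=[0.6625; 0.4044]  nu=[-4.3356]  x^+=[1.4724, 1.2567]  P^+=[0.3708 -0.1396; -0.1396 0.4430]
step 2: x^-=[2.0757, 1.2567]  P^-=[0.5288 0.0860; 0.0860 0.5330]  H_jac=[0.8554 0.5179]  S=[0.9461]  K=[0.5252; 0.3695]  nu=[0.1136]  x^+=[2.1353, 1.2987]  P^+=[0.2678 -0.0976; -0.0976 0.4038]
step 3: x^-=[2.7586, 1.2987]  P^-=[0.4572 0.1092; 0.1092 0.4938]  H_jac=[0.9048 0.4259]  S=[0.8880]  K=[0.5182; 0.3481]  nu=[-1.7790]  x^+=[1.8368, 0.6793]  P^+=[0.2187 -0.0510; -0.0510 0.3862]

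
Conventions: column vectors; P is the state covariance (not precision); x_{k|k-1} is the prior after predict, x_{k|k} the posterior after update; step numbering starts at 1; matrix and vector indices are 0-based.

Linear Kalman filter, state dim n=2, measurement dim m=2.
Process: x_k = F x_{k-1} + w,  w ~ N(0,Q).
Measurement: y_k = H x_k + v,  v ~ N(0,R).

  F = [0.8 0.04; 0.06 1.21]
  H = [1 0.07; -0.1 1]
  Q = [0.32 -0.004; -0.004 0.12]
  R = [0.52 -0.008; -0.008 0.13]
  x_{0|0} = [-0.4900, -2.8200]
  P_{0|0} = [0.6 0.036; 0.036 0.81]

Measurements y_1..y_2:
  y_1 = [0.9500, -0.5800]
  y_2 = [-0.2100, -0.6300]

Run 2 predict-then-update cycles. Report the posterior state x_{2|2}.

step 1: x^-=[-0.5048, -3.4416]  P^-=[0.7076 0.0989; 0.0989 1.3133]  S=[1.2479 0.1114; 0.1114 1.4306]  K=[0.5748 -0.0251; 0.0721 0.9055]  nu=[1.6957, 2.8111]  x^+=[0.3995, -0.7739]  P^+=[0.2976 0.0219; 0.0219 0.1193]
step 2: x^-=[0.2886, -0.9125]  P^-=[0.5120 0.0373; 0.0373 0.2990]  S=[1.0387 -0.0012; -0.0012 0.4266]  K=[0.4954 -0.0311; 0.0569 0.6922]  nu=[-0.4347, 0.3113]  x^+=[0.0635, -0.7217]  P^+=[0.2566 0.0177; 0.0177 0.0913]

x_post = [0.0635, -0.7217]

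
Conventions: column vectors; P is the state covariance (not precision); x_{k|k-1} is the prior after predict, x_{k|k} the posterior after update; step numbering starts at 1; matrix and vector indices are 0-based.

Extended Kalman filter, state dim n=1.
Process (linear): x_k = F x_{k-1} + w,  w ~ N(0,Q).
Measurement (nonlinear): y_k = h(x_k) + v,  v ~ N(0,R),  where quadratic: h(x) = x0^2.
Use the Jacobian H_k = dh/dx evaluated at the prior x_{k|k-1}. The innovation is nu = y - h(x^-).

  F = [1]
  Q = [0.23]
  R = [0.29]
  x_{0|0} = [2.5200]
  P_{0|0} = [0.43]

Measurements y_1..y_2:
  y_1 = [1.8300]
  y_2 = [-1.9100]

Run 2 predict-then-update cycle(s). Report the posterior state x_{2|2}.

x_post = [0.3775]

step 1: x^-=[2.5200]  P^-=[0.6600]  H_jac=[5.0400]  S=[17.0551]  K=[0.1950]  nu=[-4.5204]  x^+=[1.6383]  P^+=[0.0112]
step 2: x^-=[1.6383]  P^-=[0.2412]  H_jac=[3.2767]  S=[2.8799]  K=[0.2745]  nu=[-4.5942]  x^+=[0.3775]  P^+=[0.0243]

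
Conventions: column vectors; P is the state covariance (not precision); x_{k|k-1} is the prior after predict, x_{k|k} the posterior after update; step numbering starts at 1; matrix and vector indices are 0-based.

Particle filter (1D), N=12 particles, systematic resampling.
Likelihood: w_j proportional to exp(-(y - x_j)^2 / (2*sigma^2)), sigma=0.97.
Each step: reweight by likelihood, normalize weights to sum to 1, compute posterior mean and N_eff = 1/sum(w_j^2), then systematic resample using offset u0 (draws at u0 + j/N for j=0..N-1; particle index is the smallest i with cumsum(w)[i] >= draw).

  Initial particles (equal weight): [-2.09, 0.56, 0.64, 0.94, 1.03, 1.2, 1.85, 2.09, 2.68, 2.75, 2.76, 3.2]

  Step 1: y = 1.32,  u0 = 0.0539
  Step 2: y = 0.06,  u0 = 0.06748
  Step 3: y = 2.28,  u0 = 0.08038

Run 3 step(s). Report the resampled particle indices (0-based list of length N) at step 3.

step 1: w=[0.0003, 0.1024, 0.1089, 0.1289, 0.1331, 0.1382, 0.1199, 0.1016, 0.0521, 0.0470, 0.0463, 0.0213]  mean=1.4494  Neff=9.2583  idx=[1, 2, 3, 3, 4, 4, 5, 6, 6, 7, 9, 10]
step 2: w=[0.1661, 0.1587, 0.1257, 0.1257, 0.1151, 0.1151, 0.0951, 0.0346, 0.0346, 0.0212, 0.0041, 0.0039]  mean=0.9766  Neff=8.1419  idx=[0, 0, 1, 1, 2, 3, 3, 4, 5, 6, 6, 9]
step 3: w=[0.0417, 0.0417, 0.0481, 0.0481, 0.0774, 0.0774, 0.0774, 0.0876, 0.0876, 0.1081, 0.1081, 0.1970]  mean=1.1780  Neff=9.6543  idx=[1, 3, 4, 5, 7, 7, 8, 9, 10, 11, 11, 11]

resampled_idx = [1, 3, 4, 5, 7, 7, 8, 9, 10, 11, 11, 11]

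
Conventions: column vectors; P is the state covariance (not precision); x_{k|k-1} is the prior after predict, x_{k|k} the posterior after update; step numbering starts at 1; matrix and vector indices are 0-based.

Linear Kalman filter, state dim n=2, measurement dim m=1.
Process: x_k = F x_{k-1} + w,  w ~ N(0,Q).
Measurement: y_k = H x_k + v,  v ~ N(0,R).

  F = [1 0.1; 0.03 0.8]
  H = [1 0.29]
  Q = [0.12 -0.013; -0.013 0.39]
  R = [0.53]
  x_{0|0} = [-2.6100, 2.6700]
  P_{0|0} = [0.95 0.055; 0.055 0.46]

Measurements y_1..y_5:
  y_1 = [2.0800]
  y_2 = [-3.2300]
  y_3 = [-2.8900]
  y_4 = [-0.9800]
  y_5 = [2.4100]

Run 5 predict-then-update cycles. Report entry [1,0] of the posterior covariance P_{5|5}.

P_post[1,0] = -0.1146

step 1: x^-=[-2.3430, 2.0577]  P^-=[1.0856 0.0965; 0.0965 0.6879]  S=[1.7294]  K=[0.6439; 0.1711]  nu=[3.8263]  x^+=[0.1208, 2.7125]  P^+=[0.3686 -0.0941; -0.0941 0.6372]
step 2: x^-=[0.3920, 2.1736]  P^-=[0.4761 -0.0265; -0.0265 0.7937]  S=[1.0575]  K=[0.4430; 0.1926]  nu=[-4.2524]  x^+=[-1.4916, 1.3548]  P^+=[0.2686 -0.1167; -0.1167 0.7544]
step 3: x^-=[-1.3561, 1.0391]  P^-=[0.3728 -0.0383; -0.0383 0.8675]  S=[0.9535]  K=[0.3793; 0.2236]  nu=[-1.8352]  x^+=[-2.0523, 0.6286]  P^+=[0.2356 -0.1192; -0.1192 0.8198]
step 4: x^-=[-1.9894, 0.4413]  P^-=[0.3400 -0.0361; -0.0361 0.9092]  S=[0.9255]  K=[0.3560; 0.2459]  nu=[0.8814]  x^+=[-1.6756, 0.6581]  P^+=[0.2227 -0.1171; -0.1171 0.8532]
step 5: x^-=[-1.6098, 0.4762]  P^-=[0.3278 -0.0321; -0.0321 0.9306]  S=[0.9174]  K=[0.3471; 0.2592]  nu=[3.8817]  x^+=[-0.2624, 1.4823]  P^+=[0.2172 -0.1146; -0.1146 0.8690]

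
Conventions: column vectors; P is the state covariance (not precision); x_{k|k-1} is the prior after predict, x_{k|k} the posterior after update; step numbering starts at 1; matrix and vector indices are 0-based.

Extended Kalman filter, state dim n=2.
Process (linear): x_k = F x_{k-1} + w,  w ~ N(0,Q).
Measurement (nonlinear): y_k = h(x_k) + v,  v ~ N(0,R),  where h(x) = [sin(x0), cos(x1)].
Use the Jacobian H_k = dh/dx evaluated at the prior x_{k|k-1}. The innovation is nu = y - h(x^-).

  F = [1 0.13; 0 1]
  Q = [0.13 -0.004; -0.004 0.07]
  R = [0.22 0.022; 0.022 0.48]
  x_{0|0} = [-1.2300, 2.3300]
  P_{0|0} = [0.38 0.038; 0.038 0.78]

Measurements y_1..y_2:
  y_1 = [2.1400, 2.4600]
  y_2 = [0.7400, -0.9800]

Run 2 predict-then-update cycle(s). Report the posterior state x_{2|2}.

x_post = [1.2118, 1.4549]

step 1: x^-=[-0.9271, 2.3300]  P^-=[0.5331 0.1354; 0.1354 0.8500]  H_jac=[0.6002 0.0000; 0.0000 -0.7254]  S=[0.4120 -0.0369; -0.0369 0.9273]  K=[0.7698 -0.0753; 0.1381 -0.6594]  nu=[2.9399, 3.1483]  x^+=[1.0990, 0.6598]  P^+=[0.2794 0.0265; 0.0265 0.4322]
step 2: x^-=[1.1847, 0.6598]  P^-=[0.4236 0.0786; 0.0786 0.5022]  H_jac=[0.3765 0.0000; 0.0000 -0.6130]  S=[0.2801 0.0039; 0.0039 0.6687]  K=[0.5706 -0.0754; 0.1121 -0.4610]  nu=[-0.1864, -1.7701]  x^+=[1.2118, 1.4549]  P^+=[0.3290 0.0385; 0.0385 0.3570]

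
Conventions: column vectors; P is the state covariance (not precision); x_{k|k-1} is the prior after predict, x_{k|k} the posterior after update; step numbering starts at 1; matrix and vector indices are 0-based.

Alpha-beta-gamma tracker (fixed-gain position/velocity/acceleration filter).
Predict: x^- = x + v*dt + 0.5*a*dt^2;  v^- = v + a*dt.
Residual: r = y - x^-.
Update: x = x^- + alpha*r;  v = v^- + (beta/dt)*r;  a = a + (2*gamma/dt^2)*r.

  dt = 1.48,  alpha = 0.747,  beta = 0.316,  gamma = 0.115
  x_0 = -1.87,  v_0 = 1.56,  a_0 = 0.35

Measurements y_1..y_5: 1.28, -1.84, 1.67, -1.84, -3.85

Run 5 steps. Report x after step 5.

x_post = -3.4324

step 1: x_pred=0.8221  r=0.4579  x^+=1.1642  v^+=2.1758  a^+=0.3981
step 2: x_pred=4.8203  r=-6.6603  x^+=-0.1550  v^+=1.3429  a^+=-0.3013
step 3: x_pred=1.5025  r=0.1675  x^+=1.6276  v^+=0.9327  a^+=-0.2837
step 4: x_pred=2.6974  r=-4.5374  x^+=-0.6920  v^+=-0.4559  a^+=-0.7601
step 5: x_pred=-2.1993  r=-1.6507  x^+=-3.4324  v^+=-1.9334  a^+=-0.9335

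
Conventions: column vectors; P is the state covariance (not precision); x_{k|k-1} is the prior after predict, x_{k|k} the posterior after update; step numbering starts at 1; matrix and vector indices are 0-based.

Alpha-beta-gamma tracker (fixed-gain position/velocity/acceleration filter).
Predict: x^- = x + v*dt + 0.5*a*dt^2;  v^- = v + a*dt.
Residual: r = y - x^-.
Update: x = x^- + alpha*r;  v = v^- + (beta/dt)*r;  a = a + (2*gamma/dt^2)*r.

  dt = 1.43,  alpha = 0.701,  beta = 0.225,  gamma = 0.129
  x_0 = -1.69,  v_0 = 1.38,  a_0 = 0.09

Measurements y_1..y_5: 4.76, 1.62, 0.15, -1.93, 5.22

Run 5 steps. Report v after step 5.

step 1: x_pred=0.3754  r=4.3846  x^+=3.4490  v^+=2.1986  a^+=0.6432
step 2: x_pred=7.2506  r=-5.6306  x^+=3.3036  v^+=2.2324  a^+=-0.0672
step 3: x_pred=6.4272  r=-6.2772  x^+=2.0269  v^+=1.1486  a^+=-0.8592
step 4: x_pred=2.7909  r=-4.7209  x^+=-0.5184  v^+=-0.8228  a^+=-1.4548
step 5: x_pred=-3.1825  r=8.4025  x^+=2.7076  v^+=-1.5811  a^+=-0.3947

v_post = -1.5811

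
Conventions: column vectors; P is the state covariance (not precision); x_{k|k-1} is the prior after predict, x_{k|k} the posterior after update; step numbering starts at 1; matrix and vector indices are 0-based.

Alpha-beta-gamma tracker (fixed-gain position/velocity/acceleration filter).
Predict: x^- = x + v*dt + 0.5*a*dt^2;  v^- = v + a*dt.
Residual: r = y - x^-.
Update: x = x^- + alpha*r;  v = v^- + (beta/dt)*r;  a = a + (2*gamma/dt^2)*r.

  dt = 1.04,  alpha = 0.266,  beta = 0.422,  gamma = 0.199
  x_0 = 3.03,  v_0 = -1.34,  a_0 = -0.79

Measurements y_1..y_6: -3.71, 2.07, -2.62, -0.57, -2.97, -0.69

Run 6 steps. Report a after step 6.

step 1: x_pred=1.2092  r=-4.9192  x^+=-0.0993  v^+=-4.1576  a^+=-2.6001
step 2: x_pred=-5.8294  r=7.8994  x^+=-3.7282  v^+=-3.6564  a^+=0.3067
step 3: x_pred=-7.3650  r=4.7450  x^+=-6.1029  v^+=-1.4121  a^+=2.0527
step 4: x_pred=-6.4614  r=5.8914  x^+=-4.8943  v^+=3.1132  a^+=4.2206
step 5: x_pred=0.6260  r=-3.5960  x^+=-0.3306  v^+=6.0435  a^+=2.8973
step 6: x_pred=7.5215  r=-8.2115  x^+=5.3373  v^+=5.7247  a^+=-0.1243

a_post = -0.1243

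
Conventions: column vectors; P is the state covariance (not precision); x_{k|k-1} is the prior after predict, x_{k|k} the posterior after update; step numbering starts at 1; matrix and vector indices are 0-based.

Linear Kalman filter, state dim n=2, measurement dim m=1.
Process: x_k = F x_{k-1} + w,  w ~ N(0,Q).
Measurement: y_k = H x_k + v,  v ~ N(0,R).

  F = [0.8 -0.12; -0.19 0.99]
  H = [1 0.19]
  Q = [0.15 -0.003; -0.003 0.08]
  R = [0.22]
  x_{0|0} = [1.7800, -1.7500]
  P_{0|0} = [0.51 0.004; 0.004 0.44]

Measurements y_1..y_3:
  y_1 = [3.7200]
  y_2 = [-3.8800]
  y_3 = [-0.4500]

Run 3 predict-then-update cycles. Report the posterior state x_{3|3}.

x_post = [-0.1312, -1.8895]

step 1: x^-=[1.6340, -2.0707]  P^-=[0.4820 -0.1295; -0.1295 0.5282]  S=[0.6718]  K=[0.6808; -0.0434]  nu=[2.4794]  x^+=[3.3220, -2.1784]  P^+=[0.1706 -0.1097; -0.1097 0.5269]
step 2: x^-=[2.9190, -2.7878]  P^-=[0.2878 -0.1809; -0.1809 0.6438]  S=[0.4623]  K=[0.5482; -0.1267]  nu=[-6.2693]  x^+=[-0.5180, -1.9938]  P^+=[0.1489 -0.1488; -0.1488 0.6364]
step 3: x^-=[-0.1751, -1.8754]  P^-=[0.2830 -0.2225; -0.2225 0.7651]  S=[0.4461]  K=[0.5397; -0.1728]  nu=[0.0815]  x^+=[-0.1312, -1.8895]  P^+=[0.1531 -0.1809; -0.1809 0.7518]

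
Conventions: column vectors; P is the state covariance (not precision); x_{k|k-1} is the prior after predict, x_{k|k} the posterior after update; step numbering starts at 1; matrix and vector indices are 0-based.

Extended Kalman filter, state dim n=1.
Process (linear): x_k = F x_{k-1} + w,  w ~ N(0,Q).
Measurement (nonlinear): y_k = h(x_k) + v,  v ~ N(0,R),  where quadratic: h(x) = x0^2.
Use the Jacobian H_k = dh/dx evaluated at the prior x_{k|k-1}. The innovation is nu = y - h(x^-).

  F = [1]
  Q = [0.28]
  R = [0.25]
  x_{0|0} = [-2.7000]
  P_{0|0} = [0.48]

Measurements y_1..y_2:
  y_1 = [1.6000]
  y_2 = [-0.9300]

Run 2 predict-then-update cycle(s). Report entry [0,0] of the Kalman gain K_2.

K[0,0] = -0.2795

step 1: x^-=[-2.7000]  P^-=[0.7600]  H_jac=[-5.4000]  S=[22.4116]  K=[-0.1831]  nu=[-5.6900]  x^+=[-1.6581]  P^+=[0.0085]
step 2: x^-=[-1.6581]  P^-=[0.2885]  H_jac=[-3.3161]  S=[3.4223]  K=[-0.2795]  nu=[-3.6791]  x^+=[-0.6296]  P^+=[0.0211]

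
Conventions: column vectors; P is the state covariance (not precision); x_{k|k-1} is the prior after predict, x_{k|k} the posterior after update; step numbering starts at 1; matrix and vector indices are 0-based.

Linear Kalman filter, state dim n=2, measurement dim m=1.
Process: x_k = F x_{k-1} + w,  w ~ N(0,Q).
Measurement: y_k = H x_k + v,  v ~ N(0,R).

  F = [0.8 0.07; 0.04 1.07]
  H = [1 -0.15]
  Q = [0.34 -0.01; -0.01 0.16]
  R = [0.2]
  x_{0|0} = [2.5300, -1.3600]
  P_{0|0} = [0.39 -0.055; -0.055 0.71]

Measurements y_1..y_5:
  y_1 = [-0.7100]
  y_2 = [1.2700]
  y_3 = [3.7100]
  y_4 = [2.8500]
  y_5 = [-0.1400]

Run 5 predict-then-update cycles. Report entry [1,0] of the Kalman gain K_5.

K[1,0] = 0.0598

step 1: x^-=[1.9288, -1.3540]  P^-=[0.5869 0.0084; 0.0084 0.9688]  S=[0.8062]  K=[0.7264; -0.1698]  nu=[-2.8419]  x^+=[-0.1357, -0.8714]  P^+=[0.1615 0.1079; 0.1079 0.9455]
step 2: x^-=[-0.1696, -0.9379]  P^-=[0.4601 0.1586; 0.1586 1.2521]  S=[0.6406]  K=[0.6810; -0.0455]  nu=[1.2989]  x^+=[0.7150, -0.9970]  P^+=[0.1630 0.1785; 0.1785 1.2507]
step 3: x^-=[0.5022, -1.0382]  P^-=[0.4704 0.2422; 0.2422 1.6075]  S=[0.6339]  K=[0.6848; 0.0017]  nu=[3.0521]  x^+=[2.5921, -1.0331]  P^+=[0.1732 0.2415; 0.2415 1.6075]
step 4: x^-=[2.0014, -1.0017]  P^-=[0.4857 0.3233; 0.3233 2.0214]  S=[0.6342]  K=[0.6894; 0.0317]  nu=[0.6984]  x^+=[2.4828, -0.9796]  P^+=[0.1843 0.3094; 0.3094 2.0207]
step 5: x^-=[1.9177, -0.9488]  P^-=[0.5025 0.4130; 0.4130 2.5003]  S=[0.6349]  K=[0.6939; 0.0598]  nu=[-2.2000]  x^+=[0.3910, -1.0804]  P^+=[0.1968 0.3867; 0.3867 2.4980]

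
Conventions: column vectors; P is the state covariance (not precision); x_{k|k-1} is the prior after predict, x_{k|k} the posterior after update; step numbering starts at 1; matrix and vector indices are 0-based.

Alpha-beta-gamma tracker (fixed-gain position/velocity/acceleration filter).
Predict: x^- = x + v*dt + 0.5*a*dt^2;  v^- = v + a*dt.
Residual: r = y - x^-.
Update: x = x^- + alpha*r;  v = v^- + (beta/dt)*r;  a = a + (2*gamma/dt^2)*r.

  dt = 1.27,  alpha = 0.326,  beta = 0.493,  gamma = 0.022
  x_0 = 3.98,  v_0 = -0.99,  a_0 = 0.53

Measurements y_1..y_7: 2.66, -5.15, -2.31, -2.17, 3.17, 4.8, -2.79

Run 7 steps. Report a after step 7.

step 1: x_pred=3.1501  r=-0.4901  x^+=2.9903  v^+=-0.5072  a^+=0.5166
step 2: x_pred=2.7629  r=-7.9129  x^+=0.1833  v^+=-2.9227  a^+=0.3008
step 3: x_pred=-3.2860  r=0.9760  x^+=-2.9678  v^+=-2.1619  a^+=0.3274
step 4: x_pred=-5.4494  r=3.2794  x^+=-4.3803  v^+=-0.4731  a^+=0.4169
step 5: x_pred=-4.6449  r=7.8149  x^+=-2.0973  v^+=3.0900  a^+=0.6300
step 6: x_pred=2.3352  r=2.4648  x^+=3.1387  v^+=4.8470  a^+=0.6973
step 7: x_pred=9.8567  r=-12.6467  x^+=5.7339  v^+=0.8232  a^+=0.3523

a_post = 0.3523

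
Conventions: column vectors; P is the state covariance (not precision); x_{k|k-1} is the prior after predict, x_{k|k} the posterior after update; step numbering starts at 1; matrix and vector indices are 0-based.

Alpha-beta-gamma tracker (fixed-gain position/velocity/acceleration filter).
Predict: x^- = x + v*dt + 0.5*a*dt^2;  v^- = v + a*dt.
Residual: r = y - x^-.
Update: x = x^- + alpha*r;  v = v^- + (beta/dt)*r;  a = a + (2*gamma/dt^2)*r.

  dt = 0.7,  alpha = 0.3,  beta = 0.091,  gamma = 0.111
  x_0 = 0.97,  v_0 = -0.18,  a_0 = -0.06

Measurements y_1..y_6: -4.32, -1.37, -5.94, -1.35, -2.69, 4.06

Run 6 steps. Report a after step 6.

step 1: x_pred=0.8293  r=-5.1493  x^+=-0.7155  v^+=-0.8914  a^+=-2.3929
step 2: x_pred=-1.9257  r=0.5557  x^+=-1.7590  v^+=-2.4942  a^+=-2.1412
step 3: x_pred=-4.0296  r=-1.9104  x^+=-4.6027  v^+=-4.2414  a^+=-3.0067
step 4: x_pred=-8.3083  r=6.9583  x^+=-6.2208  v^+=-5.4415  a^+=0.1458
step 5: x_pred=-9.9941  r=7.3041  x^+=-7.8029  v^+=-4.3899  a^+=3.4551
step 6: x_pred=-10.0293  r=14.0893  x^+=-5.8025  v^+=-0.1397  a^+=9.8384

a_post = 9.8384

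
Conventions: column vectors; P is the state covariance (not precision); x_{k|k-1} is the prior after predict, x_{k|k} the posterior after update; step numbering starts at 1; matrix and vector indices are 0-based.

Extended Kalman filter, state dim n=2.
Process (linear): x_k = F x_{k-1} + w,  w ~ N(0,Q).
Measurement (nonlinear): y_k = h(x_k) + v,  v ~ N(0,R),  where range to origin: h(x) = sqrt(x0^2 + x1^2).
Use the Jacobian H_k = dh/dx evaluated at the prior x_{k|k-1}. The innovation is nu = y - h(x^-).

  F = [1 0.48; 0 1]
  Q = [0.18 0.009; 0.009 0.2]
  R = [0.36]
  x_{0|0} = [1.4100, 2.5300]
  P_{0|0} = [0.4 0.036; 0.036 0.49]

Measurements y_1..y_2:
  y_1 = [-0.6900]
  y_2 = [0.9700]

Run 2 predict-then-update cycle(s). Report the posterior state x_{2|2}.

x_post = [0.6680, 0.4950]

step 1: x^-=[2.6244, 2.5300]  P^-=[0.7275 0.2802; 0.2802 0.6900]  H_jac=[0.7199 0.6940]  S=[1.3494]  K=[0.5322; 0.5044]  nu=[-4.3353]  x^+=[0.3171, 0.3434]  P^+=[0.3452 -0.0820; -0.0820 0.3467]
step 2: x^-=[0.4819, 0.3434]  P^-=[0.5263 0.0934; 0.0934 0.5467]  H_jac=[0.8144 0.5803]  S=[0.9815]  K=[0.4920; 0.4007]  nu=[0.3783]  x^+=[0.6680, 0.4950]  P^+=[0.2888 -0.1001; -0.1001 0.3891]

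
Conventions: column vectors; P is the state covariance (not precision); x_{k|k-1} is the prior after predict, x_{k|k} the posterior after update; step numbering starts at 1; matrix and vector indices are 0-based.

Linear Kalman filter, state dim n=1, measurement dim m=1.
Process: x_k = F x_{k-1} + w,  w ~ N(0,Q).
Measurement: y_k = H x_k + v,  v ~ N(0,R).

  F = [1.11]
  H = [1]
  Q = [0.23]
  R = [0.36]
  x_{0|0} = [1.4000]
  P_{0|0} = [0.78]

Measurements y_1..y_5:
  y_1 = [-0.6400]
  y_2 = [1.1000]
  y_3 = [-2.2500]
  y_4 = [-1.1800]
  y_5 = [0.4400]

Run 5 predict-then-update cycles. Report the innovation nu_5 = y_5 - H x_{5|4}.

innov = [1.7292]

step 1: x^-=[1.5540]  P^-=[1.1910]  S=[1.5510]  K=[0.7679]  nu=[-2.1940]  x^+=[-0.1308]  P^+=[0.2764]
step 2: x^-=[-0.1452]  P^-=[0.5706]  S=[0.9306]  K=[0.6132]  nu=[1.2452]  x^+=[0.6183]  P^+=[0.2207]
step 3: x^-=[0.6863]  P^-=[0.5020]  S=[0.8620]  K=[0.5824]  nu=[-2.9363]  x^+=[-1.0236]  P^+=[0.2096]
step 4: x^-=[-1.1362]  P^-=[0.4883]  S=[0.8483]  K=[0.5756]  nu=[-0.0438]  x^+=[-1.1614]  P^+=[0.2072]
step 5: x^-=[-1.2892]  P^-=[0.4853]  S=[0.8453]  K=[0.5741]  nu=[1.7292]  x^+=[-0.2964]  P^+=[0.2067]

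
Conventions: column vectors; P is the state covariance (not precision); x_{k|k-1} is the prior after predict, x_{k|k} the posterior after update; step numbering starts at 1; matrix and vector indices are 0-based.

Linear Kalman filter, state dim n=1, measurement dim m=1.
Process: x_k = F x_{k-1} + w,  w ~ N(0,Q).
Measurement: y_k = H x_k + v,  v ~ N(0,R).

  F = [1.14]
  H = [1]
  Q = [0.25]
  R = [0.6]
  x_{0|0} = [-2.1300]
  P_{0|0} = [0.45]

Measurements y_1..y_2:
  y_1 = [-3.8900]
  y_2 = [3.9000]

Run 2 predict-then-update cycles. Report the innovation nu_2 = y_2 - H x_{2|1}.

innov = [7.6377]

step 1: x^-=[-2.4282]  P^-=[0.8348]  S=[1.4348]  K=[0.5818]  nu=[-1.4618]  x^+=[-3.2787]  P^+=[0.3491]
step 2: x^-=[-3.7377]  P^-=[0.7037]  S=[1.3037]  K=[0.5398]  nu=[7.6377]  x^+=[0.3849]  P^+=[0.3239]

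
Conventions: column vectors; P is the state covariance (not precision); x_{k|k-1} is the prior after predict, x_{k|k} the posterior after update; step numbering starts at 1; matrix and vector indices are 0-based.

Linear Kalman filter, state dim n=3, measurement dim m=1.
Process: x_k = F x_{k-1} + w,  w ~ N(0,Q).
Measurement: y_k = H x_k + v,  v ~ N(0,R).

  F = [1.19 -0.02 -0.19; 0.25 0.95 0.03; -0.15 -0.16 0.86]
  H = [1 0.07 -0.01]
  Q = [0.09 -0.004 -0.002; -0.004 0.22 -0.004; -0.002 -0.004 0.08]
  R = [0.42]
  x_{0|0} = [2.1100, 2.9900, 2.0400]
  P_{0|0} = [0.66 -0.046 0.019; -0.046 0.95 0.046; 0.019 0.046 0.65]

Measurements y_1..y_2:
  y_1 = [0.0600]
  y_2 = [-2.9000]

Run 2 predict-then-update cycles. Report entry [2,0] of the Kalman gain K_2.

K[2,0] = -0.2122

step 1: x^-=[2.0635, 3.4292, 0.9595]  P^-=[1.0424 0.1103 -0.1938; 0.1103 1.1003 -0.1066; -0.1938 -0.1066 0.5801]  S=[1.4873]  K=[0.7074; 0.1266; -0.1392]  nu=[-2.2339]  x^+=[0.4833, 3.1463, 1.2705]  P^+=[0.2982 -0.0230 -0.0473; -0.0230 1.0764 -0.0804; -0.0473 -0.0804 0.5513]
step 2: x^-=[0.2708, 3.1479, 0.5167]  P^-=[0.5545 0.0504 -0.1884; 0.0504 1.1944 -0.2357; -0.1884 -0.2357 0.5553]  S=[0.9916]  K=[0.5647; 0.1375; -0.2122]  nu=[-3.3860]  x^+=[-1.6412, 2.6823, 1.2353]  P^+=[0.2383 -0.0266 -0.0696; -0.0266 1.1756 -0.2067; -0.0696 -0.2067 0.5106]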